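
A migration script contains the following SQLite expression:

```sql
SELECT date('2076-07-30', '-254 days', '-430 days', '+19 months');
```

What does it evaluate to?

Applying '-254 days' to 2076-07-30: counting 254 days back gives 2075-11-19.
Applying '-430 days' to 2075-11-19: counting 430 days back gives 2074-09-15.
Adding +19 months to 2074-09-15 gives 2076-04-15.

2076-04-15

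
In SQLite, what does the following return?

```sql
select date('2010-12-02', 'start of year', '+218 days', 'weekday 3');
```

2010-08-11

`start of year` rewinds 2010-12-02 to 2010-01-01.
Applying '+218 days' to 2010-01-01: counting 218 days forward gives 2010-08-07.
`weekday 3` advances to the next Wednesday; 2010-08-07 is a Saturday, so it moves forward to 2010-08-11.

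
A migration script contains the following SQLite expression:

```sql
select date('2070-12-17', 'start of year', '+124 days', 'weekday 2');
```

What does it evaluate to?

`start of year` rewinds 2070-12-17 to 2070-01-01.
Applying '+124 days' to 2070-01-01: counting 124 days forward gives 2070-05-05.
`weekday 2` advances to the next Tuesday; 2070-05-05 is a Monday, so it moves forward to 2070-05-06.

2070-05-06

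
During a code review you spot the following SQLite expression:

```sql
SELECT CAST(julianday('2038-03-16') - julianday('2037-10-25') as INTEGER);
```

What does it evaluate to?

6 days remain in October 2037 after the 25th (31 − 25).
November 2037: 30 days.
December 2037: 31 days.
January 2038: 31 days.
February 2038: 28 days.
Then 16 days into March 2038.
Total: 6 + 30 + 31 + 31 + 28 + 16 = 142.

142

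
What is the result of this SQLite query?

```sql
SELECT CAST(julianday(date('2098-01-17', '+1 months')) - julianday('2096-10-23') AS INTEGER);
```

Adding +1 month to 2098-01-17 gives 2098-02-17.
8 days remain in October 2096 after the 23rd (31 − 23).
Full months from November 2096 through January 2098 contribute their day counts.
Then 17 days into February 2098.
Total: 8 + 30 + 31 + 31 + 28 + 31 + 30 + 31 + 30 + 31 + 31 + 30 + 31 + 30 + 31 + 31 + 17 = 482.

482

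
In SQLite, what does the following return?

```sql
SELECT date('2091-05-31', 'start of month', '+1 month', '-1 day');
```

`start of month` rewinds 2091-05-31 to 2091-05-01.
Adding +1 month to 2091-05-01 gives 2091-06-01.
Going back 1 day from 2091-06-01 reaches 2091-05-31 (last day of May, 31 days).

2091-05-31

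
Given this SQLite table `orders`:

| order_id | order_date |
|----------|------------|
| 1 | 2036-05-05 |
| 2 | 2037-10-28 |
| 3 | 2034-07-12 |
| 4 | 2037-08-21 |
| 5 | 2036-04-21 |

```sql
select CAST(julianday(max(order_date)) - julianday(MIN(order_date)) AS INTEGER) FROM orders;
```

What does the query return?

MIN = 2034-07-12, MAX = 2037-10-28.
19 days remain in July 2034 after the 12th (31 − 12).
Full months from August 2034 through September 2037 contribute their day counts.
Then 28 days into October 2037.
Total: 19 + 31 + 30 + 31 + 30 + 31 + 31 + 28 + 31 + 30 + 31 + 30 + 31 + 31 + 30 + 31 + 30 + 31 + 31 + 29 + 31 + 30 + 31 + 30 + 31 + 31 + 30 + 31 + 30 + 31 + 31 + 28 + 31 + 30 + 31 + 30 + 31 + 31 + 30 + 28 = 1204.

1204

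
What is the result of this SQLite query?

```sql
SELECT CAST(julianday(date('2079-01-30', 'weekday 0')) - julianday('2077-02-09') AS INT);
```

726

`weekday 0` advances to the next Sunday; 2079-01-30 is a Monday, so it moves forward to 2079-02-05.
19 days remain in February 2077 after the 9th (28 − 9).
Full months from March 2077 through January 2079 contribute their day counts.
Then 5 days into February 2079.
Total: 19 + 31 + 30 + 31 + 30 + 31 + 31 + 30 + 31 + 30 + 31 + 31 + 28 + 31 + 30 + 31 + 30 + 31 + 31 + 30 + 31 + 30 + 31 + 31 + 5 = 726.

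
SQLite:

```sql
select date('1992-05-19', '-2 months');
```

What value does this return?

Adding -2 months to 1992-05-19 gives 1992-03-19.

1992-03-19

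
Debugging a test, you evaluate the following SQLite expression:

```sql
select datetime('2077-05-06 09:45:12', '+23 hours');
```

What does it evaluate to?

+23 hours from 2077-05-06 09:45:12 is 2077-05-07 08:45:12 (crosses midnight).

2077-05-07 08:45:12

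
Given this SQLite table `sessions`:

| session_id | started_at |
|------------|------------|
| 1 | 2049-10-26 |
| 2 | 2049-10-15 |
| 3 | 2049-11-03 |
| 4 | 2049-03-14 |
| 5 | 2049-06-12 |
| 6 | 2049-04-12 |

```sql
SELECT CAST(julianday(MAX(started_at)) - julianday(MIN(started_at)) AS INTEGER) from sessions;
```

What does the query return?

234

MIN = 2049-03-14, MAX = 2049-11-03.
17 days remain in March 2049 after the 14th (31 − 14).
Full months from April 2049 through October 2049 contribute their day counts.
Then 3 days into November 2049.
Total: 17 + 30 + 31 + 30 + 31 + 31 + 30 + 31 + 3 = 234.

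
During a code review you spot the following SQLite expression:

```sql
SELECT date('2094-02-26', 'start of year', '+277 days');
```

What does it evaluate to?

2094-10-05

`start of year` rewinds 2094-02-26 to 2094-01-01.
Applying '+277 days' to 2094-01-01: counting 277 days forward gives 2094-10-05.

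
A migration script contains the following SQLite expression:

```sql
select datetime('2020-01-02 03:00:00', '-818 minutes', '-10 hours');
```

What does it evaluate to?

818 minutes = 13h 38m; -818 minutes from 2020-01-02 03:00:00 is 2020-01-01 13:22:00 (crosses midnight).
-10 hours from 2020-01-01 13:22:00 is 2020-01-01 03:22:00.

2020-01-01 03:22:00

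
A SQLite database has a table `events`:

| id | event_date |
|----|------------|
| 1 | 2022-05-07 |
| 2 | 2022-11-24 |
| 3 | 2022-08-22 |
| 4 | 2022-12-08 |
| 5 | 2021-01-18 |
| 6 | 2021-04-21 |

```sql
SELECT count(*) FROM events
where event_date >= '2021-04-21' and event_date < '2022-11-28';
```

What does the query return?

Rows in [2021-04-21, 2022-11-28): 2022-05-07, 2022-11-24, 2022-08-22, 2021-04-21 → 4 rows.

4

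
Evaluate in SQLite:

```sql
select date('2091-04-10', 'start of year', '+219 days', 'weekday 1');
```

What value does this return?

`start of year` rewinds 2091-04-10 to 2091-01-01.
Applying '+219 days' to 2091-01-01: counting 219 days forward gives 2091-08-08.
`weekday 1` advances to the next Monday; 2091-08-08 is a Wednesday, so it moves forward to 2091-08-13.

2091-08-13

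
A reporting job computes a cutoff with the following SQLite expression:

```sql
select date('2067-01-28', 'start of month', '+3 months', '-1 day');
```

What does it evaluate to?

`start of month` rewinds 2067-01-28 to 2067-01-01.
Adding +3 months to 2067-01-01 gives 2067-04-01.
Going back 1 day from 2067-04-01 reaches 2067-03-31 (last day of March, 31 days).

2067-03-31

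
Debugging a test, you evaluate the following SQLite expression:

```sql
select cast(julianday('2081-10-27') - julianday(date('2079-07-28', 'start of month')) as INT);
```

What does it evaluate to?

`start of month` rewinds 2079-07-28 to 2079-07-01.
30 days remain in July 2079 after the 1st (31 − 1).
Full months from August 2079 through September 2081 contribute their day counts.
Then 27 days into October 2081.
Total: 30 + 31 + 30 + 31 + 30 + 31 + 31 + 29 + 31 + 30 + 31 + 30 + 31 + 31 + 30 + 31 + 30 + 31 + 31 + 28 + 31 + 30 + 31 + 30 + 31 + 31 + 30 + 27 = 849.

849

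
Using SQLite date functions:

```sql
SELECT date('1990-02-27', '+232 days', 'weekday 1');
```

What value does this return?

Applying '+232 days' to 1990-02-27: counting 232 days forward gives 1990-10-17.
`weekday 1` advances to the next Monday; 1990-10-17 is a Wednesday, so it moves forward to 1990-10-22.

1990-10-22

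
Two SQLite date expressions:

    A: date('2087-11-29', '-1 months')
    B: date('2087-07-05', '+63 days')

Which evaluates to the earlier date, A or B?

A = 2087-10-29.
B = 2087-09-06.
B is earlier.

B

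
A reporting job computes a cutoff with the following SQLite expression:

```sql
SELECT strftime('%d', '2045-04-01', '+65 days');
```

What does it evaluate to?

First apply '+65 days': 2045-04-01 → 2045-06-05.
`%d` extracts the 2-digit day of month: 05.

05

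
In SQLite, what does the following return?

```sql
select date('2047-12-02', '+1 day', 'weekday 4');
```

2047-12-05

Advancing 1 more day within December lands on 2047-12-03.
`weekday 4` advances to the next Thursday; 2047-12-03 is a Tuesday, so it moves forward to 2047-12-05.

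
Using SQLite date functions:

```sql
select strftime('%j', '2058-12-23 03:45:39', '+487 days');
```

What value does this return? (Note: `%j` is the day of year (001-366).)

First apply '+487 days': 2058-12-23 03:45:39 → 2060-04-23 03:45:39.
Day-of-year for 2060-04-23: days since 2060-01-01 inclusive = 114, zero-padded to 114.

114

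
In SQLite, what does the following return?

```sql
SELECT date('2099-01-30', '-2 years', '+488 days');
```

Adding -2 years to 2099-01-30 gives 2097-01-30.
Applying '+488 days' to 2097-01-30: counting 488 days forward gives 2098-06-02.

2098-06-02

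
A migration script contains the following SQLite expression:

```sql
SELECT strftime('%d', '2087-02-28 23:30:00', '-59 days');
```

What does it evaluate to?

31

First apply '-59 days': 2087-02-28 23:30:00 → 2086-12-31 23:30:00.
`%d` extracts the 2-digit day of month: 31.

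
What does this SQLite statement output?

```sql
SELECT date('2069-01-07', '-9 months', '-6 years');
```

2062-04-07

Adding -9 months to 2069-01-07 gives 2068-04-07.
Adding -6 years to 2068-04-07 gives 2062-04-07.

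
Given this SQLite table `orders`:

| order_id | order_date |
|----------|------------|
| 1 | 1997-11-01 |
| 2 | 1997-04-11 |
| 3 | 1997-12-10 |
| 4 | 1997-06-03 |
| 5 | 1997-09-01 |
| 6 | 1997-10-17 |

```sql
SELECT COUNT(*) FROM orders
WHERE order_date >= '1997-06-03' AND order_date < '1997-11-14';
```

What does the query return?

Rows in [1997-06-03, 1997-11-14): 1997-11-01, 1997-06-03, 1997-09-01, 1997-10-17 → 4 rows.

4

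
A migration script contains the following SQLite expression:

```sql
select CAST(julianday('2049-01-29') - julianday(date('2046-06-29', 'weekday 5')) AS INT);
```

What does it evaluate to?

945

`weekday 5` advances to the next Friday; 2046-06-29 is already a Friday, so it stays at 2046-06-29.
1 day remains in June 2046 after the 29th (30 − 29).
Full months from July 2046 through December 2048 contribute their day counts.
Then 29 days into January 2049.
Total: 1 + 31 + 31 + 30 + 31 + 30 + 31 + 31 + 28 + 31 + 30 + 31 + 30 + 31 + 31 + 30 + 31 + 30 + 31 + 31 + 29 + 31 + 30 + 31 + 30 + 31 + 31 + 30 + 31 + 30 + 31 + 29 = 945.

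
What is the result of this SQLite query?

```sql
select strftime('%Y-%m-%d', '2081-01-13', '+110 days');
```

First apply '+110 days': 2081-01-13 → 2081-05-03.
`%Y-%m-%d` extracts the ISO date: 2081-05-03.

2081-05-03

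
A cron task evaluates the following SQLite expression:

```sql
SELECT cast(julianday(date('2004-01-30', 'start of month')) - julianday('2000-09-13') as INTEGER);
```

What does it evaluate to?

`start of month` rewinds 2004-01-30 to 2004-01-01.
17 days remain in September 2000 after the 13th (30 − 13).
Full months from October 2000 through December 2003 contribute their day counts.
Then 1 day into January 2004.
Total: 17 + 31 + 30 + 31 + 31 + 28 + 31 + 30 + 31 + 30 + 31 + 31 + 30 + 31 + 30 + 31 + 31 + 28 + 31 + 30 + 31 + 30 + 31 + 31 + 30 + 31 + 30 + 31 + 31 + 28 + 31 + 30 + 31 + 30 + 31 + 31 + 30 + 31 + 30 + 31 + 1 = 1205.

1205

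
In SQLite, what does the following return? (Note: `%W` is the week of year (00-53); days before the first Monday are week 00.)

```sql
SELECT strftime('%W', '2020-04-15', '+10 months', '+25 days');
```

First apply '+10 months', '+25 days': 2020-04-15 → 2021-03-12.
2021-03-12 is a Friday. SQLite's %W counts Mondays since the year started; the result is 10.

10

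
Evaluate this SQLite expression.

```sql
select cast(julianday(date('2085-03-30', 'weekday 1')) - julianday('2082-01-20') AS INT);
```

1168

`weekday 1` advances to the next Monday; 2085-03-30 is a Friday, so it moves forward to 2085-04-02.
11 days remain in January 2082 after the 20th (31 − 20).
Full months from February 2082 through March 2085 contribute their day counts.
Then 2 days into April 2085.
Total: 11 + 28 + 31 + 30 + 31 + 30 + 31 + 31 + 30 + 31 + 30 + 31 + 31 + 28 + 31 + 30 + 31 + 30 + 31 + 31 + 30 + 31 + 30 + 31 + 31 + 29 + 31 + 30 + 31 + 30 + 31 + 31 + 30 + 31 + 30 + 31 + 31 + 28 + 31 + 2 = 1168.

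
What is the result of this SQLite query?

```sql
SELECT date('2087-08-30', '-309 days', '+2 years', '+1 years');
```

Applying '-309 days' to 2087-08-30: counting 309 days back gives 2086-10-25.
Adding +2 years to 2086-10-25 gives 2088-10-25.
Adding +1 year to 2088-10-25 gives 2089-10-25.

2089-10-25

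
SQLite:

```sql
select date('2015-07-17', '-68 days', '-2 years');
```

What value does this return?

2013-05-10

Applying '-68 days' to 2015-07-17: counting 68 days back gives 2015-05-10.
Adding -2 years to 2015-05-10 gives 2013-05-10.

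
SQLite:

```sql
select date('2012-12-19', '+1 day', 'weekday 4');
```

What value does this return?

Advancing 1 more day within December lands on 2012-12-20.
`weekday 4` advances to the next Thursday; 2012-12-20 is already a Thursday, so it stays at 2012-12-20.

2012-12-20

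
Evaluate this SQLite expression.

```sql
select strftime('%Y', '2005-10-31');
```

2005

`%Y` extracts the 4-digit year: 2005.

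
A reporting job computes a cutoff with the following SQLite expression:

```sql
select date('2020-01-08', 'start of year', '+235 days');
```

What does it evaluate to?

`start of year` rewinds 2020-01-08 to 2020-01-01.
Applying '+235 days' to 2020-01-01: counting 235 days forward gives 2020-08-23.

2020-08-23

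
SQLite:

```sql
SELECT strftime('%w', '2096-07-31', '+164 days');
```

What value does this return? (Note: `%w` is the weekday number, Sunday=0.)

First apply '+164 days': 2096-07-31 → 2097-01-11.
2097-01-11 is a Friday; with Sunday=0 that is 5.

5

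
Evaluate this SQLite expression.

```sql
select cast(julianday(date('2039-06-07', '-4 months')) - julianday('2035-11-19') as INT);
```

1176

Adding -4 months to 2039-06-07 gives 2039-02-07.
11 days remain in November 2035 after the 19th (30 − 19).
Full months from December 2035 through January 2039 contribute their day counts.
Then 7 days into February 2039.
Total: 11 + 31 + 31 + 29 + 31 + 30 + 31 + 30 + 31 + 31 + 30 + 31 + 30 + 31 + 31 + 28 + 31 + 30 + 31 + 30 + 31 + 31 + 30 + 31 + 30 + 31 + 31 + 28 + 31 + 30 + 31 + 30 + 31 + 31 + 30 + 31 + 30 + 31 + 31 + 7 = 1176.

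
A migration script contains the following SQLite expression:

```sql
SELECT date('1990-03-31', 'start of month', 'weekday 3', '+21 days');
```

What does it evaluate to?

`start of month` rewinds 1990-03-31 to 1990-03-01.
`weekday 3` advances to the next Wednesday; 1990-03-01 is a Thursday, so it moves forward to 1990-03-07.
Advancing 21 more days within March lands on 1990-03-28.

1990-03-28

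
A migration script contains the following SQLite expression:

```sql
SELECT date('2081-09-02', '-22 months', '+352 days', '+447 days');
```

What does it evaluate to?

2082-01-09

Adding -22 months to 2081-09-02 gives 2079-11-02.
Applying '+352 days' to 2079-11-02: counting 352 days forward gives 2080-10-19.
Applying '+447 days' to 2080-10-19: counting 447 days forward gives 2082-01-09.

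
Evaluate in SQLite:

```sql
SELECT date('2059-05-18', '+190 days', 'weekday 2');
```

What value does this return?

Applying '+190 days' to 2059-05-18: counting 190 days forward gives 2059-11-24.
`weekday 2` advances to the next Tuesday; 2059-11-24 is a Monday, so it moves forward to 2059-11-25.

2059-11-25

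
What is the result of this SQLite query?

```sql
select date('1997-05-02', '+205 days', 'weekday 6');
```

1997-11-29

Applying '+205 days' to 1997-05-02: counting 205 days forward gives 1997-11-23.
`weekday 6` advances to the next Saturday; 1997-11-23 is a Sunday, so it moves forward to 1997-11-29.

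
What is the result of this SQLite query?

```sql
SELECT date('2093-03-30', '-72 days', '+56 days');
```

2093-03-14

Applying '-72 days' to 2093-03-30: counting 72 days back gives 2093-01-17.
Applying '+56 days' to 2093-01-17: counting 56 days forward gives 2093-03-14.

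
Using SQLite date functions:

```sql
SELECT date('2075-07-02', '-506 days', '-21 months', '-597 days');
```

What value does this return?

2070-09-22

Applying '-506 days' to 2075-07-02: counting 506 days back gives 2074-02-11.
Adding -21 months to 2074-02-11 gives 2072-05-11.
Applying '-597 days' to 2072-05-11: counting 597 days back gives 2070-09-22.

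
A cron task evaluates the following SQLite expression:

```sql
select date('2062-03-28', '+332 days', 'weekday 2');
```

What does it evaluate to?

2063-02-27

Applying '+332 days' to 2062-03-28: counting 332 days forward gives 2063-02-23.
`weekday 2` advances to the next Tuesday; 2063-02-23 is a Friday, so it moves forward to 2063-02-27.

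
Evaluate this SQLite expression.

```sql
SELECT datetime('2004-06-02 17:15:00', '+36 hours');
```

+36 hours from 2004-06-02 17:15:00 is 2004-06-04 05:15:00 (crosses midnight).

2004-06-04 05:15:00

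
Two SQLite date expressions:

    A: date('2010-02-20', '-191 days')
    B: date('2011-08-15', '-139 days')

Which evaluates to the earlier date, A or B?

A = 2009-08-13.
B = 2011-03-29.
A is earlier.

A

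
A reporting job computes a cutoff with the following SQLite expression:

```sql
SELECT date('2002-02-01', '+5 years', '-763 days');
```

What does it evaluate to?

2004-12-30

Adding +5 years to 2002-02-01 gives 2007-02-01.
Applying '-763 days' to 2007-02-01: counting 763 days back gives 2004-12-30.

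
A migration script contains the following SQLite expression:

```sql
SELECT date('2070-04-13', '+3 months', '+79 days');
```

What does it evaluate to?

Adding +3 months to 2070-04-13 gives 2070-07-13.
Applying '+79 days' to 2070-07-13: counting 79 days forward gives 2070-09-30.

2070-09-30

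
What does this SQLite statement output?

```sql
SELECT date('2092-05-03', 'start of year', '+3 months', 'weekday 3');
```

`start of year` rewinds 2092-05-03 to 2092-01-01.
Adding +3 months to 2092-01-01 gives 2092-04-01.
`weekday 3` advances to the next Wednesday; 2092-04-01 is a Tuesday, so it moves forward to 2092-04-02.

2092-04-02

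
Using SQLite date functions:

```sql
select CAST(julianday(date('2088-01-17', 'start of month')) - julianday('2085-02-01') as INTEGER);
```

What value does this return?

1064

`start of month` rewinds 2088-01-17 to 2088-01-01.
27 days remain in February 2085 after the 1st (28 − 1).
Full months from March 2085 through December 2087 contribute their day counts.
Then 1 day into January 2088.
Total: 27 + 31 + 30 + 31 + 30 + 31 + 31 + 30 + 31 + 30 + 31 + 31 + 28 + 31 + 30 + 31 + 30 + 31 + 31 + 30 + 31 + 30 + 31 + 31 + 28 + 31 + 30 + 31 + 30 + 31 + 31 + 30 + 31 + 30 + 31 + 1 = 1064.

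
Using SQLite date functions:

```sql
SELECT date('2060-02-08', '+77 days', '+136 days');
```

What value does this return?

2060-09-08

Applying '+77 days' to 2060-02-08: counting 77 days forward gives 2060-04-25.
Applying '+136 days' to 2060-04-25: counting 136 days forward gives 2060-09-08.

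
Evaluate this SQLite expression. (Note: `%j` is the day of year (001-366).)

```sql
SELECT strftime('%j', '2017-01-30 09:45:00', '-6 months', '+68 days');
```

First apply '-6 months', '+68 days': 2017-01-30 09:45:00 → 2016-10-06 09:45:00.
Day-of-year for 2016-10-06: days since 2016-01-01 inclusive = 280, zero-padded to 280.

280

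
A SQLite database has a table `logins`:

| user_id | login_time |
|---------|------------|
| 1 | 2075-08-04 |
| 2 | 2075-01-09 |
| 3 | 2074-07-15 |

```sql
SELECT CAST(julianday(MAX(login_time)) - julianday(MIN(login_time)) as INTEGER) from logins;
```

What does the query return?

MIN = 2074-07-15, MAX = 2075-08-04.
16 days remain in July 2074 after the 15th (31 − 15).
Full months from August 2074 through July 2075 contribute their day counts.
Then 4 days into August 2075.
Total: 16 + 31 + 30 + 31 + 30 + 31 + 31 + 28 + 31 + 30 + 31 + 30 + 31 + 4 = 385.

385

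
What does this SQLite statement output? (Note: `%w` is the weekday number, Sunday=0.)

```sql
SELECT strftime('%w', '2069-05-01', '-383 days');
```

First apply '-383 days': 2069-05-01 → 2068-04-13.
2068-04-13 is a Friday; with Sunday=0 that is 5.

5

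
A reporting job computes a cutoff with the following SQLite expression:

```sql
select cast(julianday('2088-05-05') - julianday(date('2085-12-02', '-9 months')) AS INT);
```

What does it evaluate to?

1160

Adding -9 months to 2085-12-02 gives 2085-03-02.
29 days remain in March 2085 after the 2nd (31 − 2).
Full months from April 2085 through April 2088 contribute their day counts.
Then 5 days into May 2088.
Total: 29 + 30 + 31 + 30 + 31 + 31 + 30 + 31 + 30 + 31 + 31 + 28 + 31 + 30 + 31 + 30 + 31 + 31 + 30 + 31 + 30 + 31 + 31 + 28 + 31 + 30 + 31 + 30 + 31 + 31 + 30 + 31 + 30 + 31 + 31 + 29 + 31 + 30 + 5 = 1160.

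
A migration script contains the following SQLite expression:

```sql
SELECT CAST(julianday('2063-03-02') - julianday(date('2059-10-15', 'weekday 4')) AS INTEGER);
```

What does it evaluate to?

`weekday 4` advances to the next Thursday; 2059-10-15 is a Wednesday, so it moves forward to 2059-10-16.
15 days remain in October 2059 after the 16th (31 − 16).
Full months from November 2059 through February 2063 contribute their day counts.
Then 2 days into March 2063.
Total: 15 + 30 + 31 + 31 + 29 + 31 + 30 + 31 + 30 + 31 + 31 + 30 + 31 + 30 + 31 + 31 + 28 + 31 + 30 + 31 + 30 + 31 + 31 + 30 + 31 + 30 + 31 + 31 + 28 + 31 + 30 + 31 + 30 + 31 + 31 + 30 + 31 + 30 + 31 + 31 + 28 + 2 = 1233.

1233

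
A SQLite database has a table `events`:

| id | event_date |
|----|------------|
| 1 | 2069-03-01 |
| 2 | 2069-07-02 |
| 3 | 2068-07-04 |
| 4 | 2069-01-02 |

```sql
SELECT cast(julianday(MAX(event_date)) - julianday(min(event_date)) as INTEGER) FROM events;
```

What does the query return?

MIN = 2068-07-04, MAX = 2069-07-02.
27 days remain in July 2068 after the 4th (31 − 4).
Full months from August 2068 through June 2069 contribute their day counts.
Then 2 days into July 2069.
Total: 27 + 31 + 30 + 31 + 30 + 31 + 31 + 28 + 31 + 30 + 31 + 30 + 2 = 363.

363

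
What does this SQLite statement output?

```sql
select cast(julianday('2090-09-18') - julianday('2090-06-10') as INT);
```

100

20 days remain in June 2090 after the 10th (30 − 10).
July 2090: 31 days.
August 2090: 31 days.
Then 18 days into September 2090.
Total: 20 + 31 + 31 + 18 = 100.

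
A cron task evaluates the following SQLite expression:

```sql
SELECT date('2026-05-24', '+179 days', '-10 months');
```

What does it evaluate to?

2026-01-19

Applying '+179 days' to 2026-05-24: counting 179 days forward gives 2026-11-19.
Adding -10 months to 2026-11-19 gives 2026-01-19.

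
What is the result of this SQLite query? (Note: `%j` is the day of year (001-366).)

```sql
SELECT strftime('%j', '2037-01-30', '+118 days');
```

First apply '+118 days': 2037-01-30 → 2037-05-28.
Day-of-year for 2037-05-28: days since 2037-01-01 inclusive = 148, zero-padded to 148.

148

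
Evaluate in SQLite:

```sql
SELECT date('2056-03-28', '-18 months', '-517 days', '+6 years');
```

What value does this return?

Adding -18 months to 2056-03-28 gives 2054-09-28.
Applying '-517 days' to 2054-09-28: counting 517 days back gives 2053-04-29.
Adding +6 years to 2053-04-29 gives 2059-04-29.

2059-04-29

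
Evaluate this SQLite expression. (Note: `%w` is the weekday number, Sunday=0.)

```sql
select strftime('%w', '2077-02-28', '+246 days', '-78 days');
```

0

First apply '+246 days', '-78 days': 2077-02-28 → 2077-08-15.
2077-08-15 is a Sunday; with Sunday=0 that is 0.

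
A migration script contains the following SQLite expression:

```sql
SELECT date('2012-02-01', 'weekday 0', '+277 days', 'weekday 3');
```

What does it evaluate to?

`weekday 0` advances to the next Sunday; 2012-02-01 is a Wednesday, so it moves forward to 2012-02-05.
Applying '+277 days' to 2012-02-05: counting 277 days forward gives 2012-11-08.
`weekday 3` advances to the next Wednesday; 2012-11-08 is a Thursday, so it moves forward to 2012-11-14.

2012-11-14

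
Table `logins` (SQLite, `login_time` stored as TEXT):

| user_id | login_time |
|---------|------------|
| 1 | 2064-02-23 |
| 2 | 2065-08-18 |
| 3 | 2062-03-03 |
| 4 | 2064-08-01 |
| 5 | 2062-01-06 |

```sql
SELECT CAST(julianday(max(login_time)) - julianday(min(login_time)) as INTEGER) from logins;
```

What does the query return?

1320

MIN = 2062-01-06, MAX = 2065-08-18.
25 days remain in January 2062 after the 6th (31 − 6).
Full months from February 2062 through July 2065 contribute their day counts.
Then 18 days into August 2065.
Total: 25 + 28 + 31 + 30 + 31 + 30 + 31 + 31 + 30 + 31 + 30 + 31 + 31 + 28 + 31 + 30 + 31 + 30 + 31 + 31 + 30 + 31 + 30 + 31 + 31 + 29 + 31 + 30 + 31 + 30 + 31 + 31 + 30 + 31 + 30 + 31 + 31 + 28 + 31 + 30 + 31 + 30 + 31 + 18 = 1320.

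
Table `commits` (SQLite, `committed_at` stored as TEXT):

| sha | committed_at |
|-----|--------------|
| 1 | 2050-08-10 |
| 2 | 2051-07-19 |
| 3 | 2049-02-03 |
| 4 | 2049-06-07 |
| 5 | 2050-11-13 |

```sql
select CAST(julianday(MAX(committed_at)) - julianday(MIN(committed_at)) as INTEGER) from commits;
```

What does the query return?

896

MIN = 2049-02-03, MAX = 2051-07-19.
25 days remain in February 2049 after the 3rd (28 − 3).
Full months from March 2049 through June 2051 contribute their day counts.
Then 19 days into July 2051.
Total: 25 + 31 + 30 + 31 + 30 + 31 + 31 + 30 + 31 + 30 + 31 + 31 + 28 + 31 + 30 + 31 + 30 + 31 + 31 + 30 + 31 + 30 + 31 + 31 + 28 + 31 + 30 + 31 + 30 + 19 = 896.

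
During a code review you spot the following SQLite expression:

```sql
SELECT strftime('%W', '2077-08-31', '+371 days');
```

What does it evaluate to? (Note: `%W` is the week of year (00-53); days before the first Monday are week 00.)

36

First apply '+371 days': 2077-08-31 → 2078-09-06.
2078-09-06 is a Tuesday. SQLite's %W counts Mondays since the year started; the result is 36.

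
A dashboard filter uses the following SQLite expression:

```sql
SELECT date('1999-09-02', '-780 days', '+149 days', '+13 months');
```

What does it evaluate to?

1999-01-10

Applying '-780 days' to 1999-09-02: counting 780 days back gives 1997-07-14.
Applying '+149 days' to 1997-07-14: counting 149 days forward gives 1997-12-10.
Adding +13 months to 1997-12-10 gives 1999-01-10.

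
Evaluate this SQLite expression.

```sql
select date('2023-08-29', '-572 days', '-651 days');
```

Applying '-572 days' to 2023-08-29: counting 572 days back gives 2022-02-03.
Applying '-651 days' to 2022-02-03: counting 651 days back gives 2020-04-23.

2020-04-23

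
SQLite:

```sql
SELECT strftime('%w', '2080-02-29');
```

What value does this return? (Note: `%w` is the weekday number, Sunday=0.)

2080-02-29 is a Thursday; with Sunday=0 that is 4.

4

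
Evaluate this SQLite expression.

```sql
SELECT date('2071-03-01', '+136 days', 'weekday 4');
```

Applying '+136 days' to 2071-03-01: counting 136 days forward gives 2071-07-15.
`weekday 4` advances to the next Thursday; 2071-07-15 is a Wednesday, so it moves forward to 2071-07-16.

2071-07-16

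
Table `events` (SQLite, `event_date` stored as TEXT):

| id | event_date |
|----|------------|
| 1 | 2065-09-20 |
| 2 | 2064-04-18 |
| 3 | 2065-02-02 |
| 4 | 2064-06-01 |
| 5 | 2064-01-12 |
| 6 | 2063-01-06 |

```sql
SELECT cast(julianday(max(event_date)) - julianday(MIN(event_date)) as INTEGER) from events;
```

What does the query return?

988

MIN = 2063-01-06, MAX = 2065-09-20.
25 days remain in January 2063 after the 6th (31 − 6).
Full months from February 2063 through August 2065 contribute their day counts.
Then 20 days into September 2065.
Total: 25 + 28 + 31 + 30 + 31 + 30 + 31 + 31 + 30 + 31 + 30 + 31 + 31 + 29 + 31 + 30 + 31 + 30 + 31 + 31 + 30 + 31 + 30 + 31 + 31 + 28 + 31 + 30 + 31 + 30 + 31 + 31 + 20 = 988.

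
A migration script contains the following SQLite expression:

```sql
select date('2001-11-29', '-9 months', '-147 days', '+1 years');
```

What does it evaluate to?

Adding -9 months to 2001-11-29 targets 2001-02-29. February 2001 has only 28 days, so SQLite normalizes the 1-day overflow forward to 2001-03-01.
Applying '-147 days' to 2001-03-01: counting 147 days back gives 2000-10-05.
Adding +1 year to 2000-10-05 gives 2001-10-05.

2001-10-05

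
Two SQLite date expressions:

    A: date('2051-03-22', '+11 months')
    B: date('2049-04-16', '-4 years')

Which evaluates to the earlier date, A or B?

A = 2052-02-22.
B = 2045-04-16.
B is earlier.

B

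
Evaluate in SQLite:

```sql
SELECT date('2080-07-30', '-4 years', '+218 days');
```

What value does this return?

2077-03-05

Adding -4 years to 2080-07-30 gives 2076-07-30.
Applying '+218 days' to 2076-07-30: counting 218 days forward gives 2077-03-05.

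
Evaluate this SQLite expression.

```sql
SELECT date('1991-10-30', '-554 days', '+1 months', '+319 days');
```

Applying '-554 days' to 1991-10-30: counting 554 days back gives 1990-04-24.
Adding +1 month to 1990-04-24 gives 1990-05-24.
Applying '+319 days' to 1990-05-24: counting 319 days forward gives 1991-04-08.

1991-04-08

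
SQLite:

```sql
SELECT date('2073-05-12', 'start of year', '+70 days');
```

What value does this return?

2073-03-12

`start of year` rewinds 2073-05-12 to 2073-01-01.
Applying '+70 days' to 2073-01-01: counting 70 days forward gives 2073-03-12.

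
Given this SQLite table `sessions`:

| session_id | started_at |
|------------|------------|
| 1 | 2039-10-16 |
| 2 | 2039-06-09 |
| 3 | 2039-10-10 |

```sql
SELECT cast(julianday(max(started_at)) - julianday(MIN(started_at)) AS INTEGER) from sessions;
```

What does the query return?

129

MIN = 2039-06-09, MAX = 2039-10-16.
21 days remain in June 2039 after the 9th (30 − 9).
July 2039: 31 days.
August 2039: 31 days.
September 2039: 30 days.
Then 16 days into October 2039.
Total: 21 + 31 + 31 + 30 + 16 = 129.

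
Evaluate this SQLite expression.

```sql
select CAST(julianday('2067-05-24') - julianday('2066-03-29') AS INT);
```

2 days remain in March 2066 after the 29th (31 − 29).
Full months from April 2066 through April 2067 contribute their day counts.
Then 24 days into May 2067.
Total: 2 + 30 + 31 + 30 + 31 + 31 + 30 + 31 + 30 + 31 + 31 + 28 + 31 + 30 + 24 = 421.

421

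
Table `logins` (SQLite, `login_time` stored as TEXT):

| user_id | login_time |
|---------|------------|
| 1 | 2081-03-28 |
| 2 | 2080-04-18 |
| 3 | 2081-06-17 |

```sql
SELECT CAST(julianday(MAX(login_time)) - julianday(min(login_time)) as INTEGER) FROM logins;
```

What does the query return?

425

MIN = 2080-04-18, MAX = 2081-06-17.
12 days remain in April 2080 after the 18th (30 − 18).
Full months from May 2080 through May 2081 contribute their day counts.
Then 17 days into June 2081.
Total: 12 + 31 + 30 + 31 + 31 + 30 + 31 + 30 + 31 + 31 + 28 + 31 + 30 + 31 + 17 = 425.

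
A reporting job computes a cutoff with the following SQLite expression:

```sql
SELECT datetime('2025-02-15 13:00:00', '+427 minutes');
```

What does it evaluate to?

2025-02-15 20:07:00

427 minutes = 7h 7m; +427 minutes from 2025-02-15 13:00:00 is 2025-02-15 20:07:00.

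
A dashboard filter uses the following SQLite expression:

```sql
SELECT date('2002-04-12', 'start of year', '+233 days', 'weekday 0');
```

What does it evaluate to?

`start of year` rewinds 2002-04-12 to 2002-01-01.
Applying '+233 days' to 2002-01-01: counting 233 days forward gives 2002-08-22.
`weekday 0` advances to the next Sunday; 2002-08-22 is a Thursday, so it moves forward to 2002-08-25.

2002-08-25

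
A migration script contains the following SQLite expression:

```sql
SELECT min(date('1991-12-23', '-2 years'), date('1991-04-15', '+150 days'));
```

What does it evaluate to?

date('1991-12-23', '-2 years') → 1989-12-23.
date('1991-04-15', '+150 days') → 1991-09-12.
Earlier of the two is 1989-12-23.

1989-12-23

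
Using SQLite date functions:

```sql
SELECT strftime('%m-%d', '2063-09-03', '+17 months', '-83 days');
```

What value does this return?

11-12

First apply '+17 months', '-83 days': 2063-09-03 → 2064-11-12.
`%m-%d` extracts the month-day: 11-12.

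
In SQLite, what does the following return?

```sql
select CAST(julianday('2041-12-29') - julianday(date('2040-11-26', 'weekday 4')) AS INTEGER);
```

395

`weekday 4` advances to the next Thursday; 2040-11-26 is a Monday, so it moves forward to 2040-11-29.
1 day remains in November 2040 after the 29th (30 − 29).
Full months from December 2040 through November 2041 contribute their day counts.
Then 29 days into December 2041.
Total: 1 + 31 + 31 + 28 + 31 + 30 + 31 + 30 + 31 + 31 + 30 + 31 + 30 + 29 = 395.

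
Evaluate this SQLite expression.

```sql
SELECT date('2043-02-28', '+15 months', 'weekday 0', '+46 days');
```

2044-07-14

Adding +15 months to 2043-02-28 gives 2044-05-28.
`weekday 0` advances to the next Sunday; 2044-05-28 is a Saturday, so it moves forward to 2044-05-29.
Applying '+46 days' to 2044-05-29: counting 46 days forward gives 2044-07-14.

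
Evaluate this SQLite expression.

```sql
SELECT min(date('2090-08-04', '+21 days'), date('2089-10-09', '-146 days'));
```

date('2090-08-04', '+21 days') → 2090-08-25.
date('2089-10-09', '-146 days') → 2089-05-16.
Earlier of the two is 2089-05-16.

2089-05-16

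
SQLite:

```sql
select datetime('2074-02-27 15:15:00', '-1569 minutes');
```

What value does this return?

1569 minutes = 26h 9m; -1569 minutes from 2074-02-27 15:15:00 is 2074-02-26 13:06:00 (crosses midnight).

2074-02-26 13:06:00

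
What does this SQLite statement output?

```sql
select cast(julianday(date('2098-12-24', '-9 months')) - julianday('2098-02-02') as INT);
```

Adding -9 months to 2098-12-24 gives 2098-03-24.
26 days remain in February 2098 after the 2nd (28 − 2).
Then 24 days into March 2098.
Total: 26 + 24 = 50.

50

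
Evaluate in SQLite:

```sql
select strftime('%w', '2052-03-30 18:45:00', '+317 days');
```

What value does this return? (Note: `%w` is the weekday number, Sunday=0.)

1

First apply '+317 days': 2052-03-30 18:45:00 → 2053-02-10 18:45:00.
2053-02-10 is a Monday; with Sunday=0 that is 1.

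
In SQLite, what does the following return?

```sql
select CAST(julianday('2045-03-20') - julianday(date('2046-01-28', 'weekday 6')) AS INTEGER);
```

-320

`weekday 6` advances to the next Saturday; 2046-01-28 is a Sunday, so it moves forward to 2046-02-03.
11 days remain in March 2045 after the 20th (31 − 20).
Full months from April 2045 through January 2046 contribute their day counts.
Then 3 days into February 2046.
Total: 11 + 30 + 31 + 30 + 31 + 31 + 30 + 31 + 30 + 31 + 31 + 3 = 320.
The subtraction is earlier − later, so the result is −320 → -320.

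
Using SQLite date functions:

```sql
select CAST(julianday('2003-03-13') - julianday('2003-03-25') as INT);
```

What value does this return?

-12

Both dates are in March 2003: 25 − 13 = 12.
The subtraction is earlier − later, so the result is −12 → -12.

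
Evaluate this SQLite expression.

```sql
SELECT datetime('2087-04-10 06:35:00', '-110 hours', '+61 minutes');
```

2087-04-05 17:36:00

-110 hours from 2087-04-10 06:35:00 is 2087-04-05 16:35:00 (crosses midnight).
61 minutes = 1h 1m; +61 minutes from 2087-04-05 16:35:00 is 2087-04-05 17:36:00.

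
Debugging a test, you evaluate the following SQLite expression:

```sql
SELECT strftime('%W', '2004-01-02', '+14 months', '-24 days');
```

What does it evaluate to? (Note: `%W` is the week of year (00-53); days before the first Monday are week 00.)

First apply '+14 months', '-24 days': 2004-01-02 → 2005-02-06.
2005-02-06 is a Sunday. SQLite's %W counts Mondays since the year started; the result is 05.

05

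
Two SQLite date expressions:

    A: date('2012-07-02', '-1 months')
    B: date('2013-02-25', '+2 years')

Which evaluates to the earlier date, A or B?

A

A = 2012-06-02.
B = 2015-02-25.
A is earlier.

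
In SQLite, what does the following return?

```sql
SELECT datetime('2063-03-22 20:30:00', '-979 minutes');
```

2063-03-22 04:11:00

979 minutes = 16h 19m; -979 minutes from 2063-03-22 20:30:00 is 2063-03-22 04:11:00.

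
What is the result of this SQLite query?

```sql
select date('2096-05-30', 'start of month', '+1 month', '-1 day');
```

`start of month` rewinds 2096-05-30 to 2096-05-01.
Adding +1 month to 2096-05-01 gives 2096-06-01.
Going back 1 day from 2096-06-01 reaches 2096-05-31 (last day of May, 31 days).

2096-05-31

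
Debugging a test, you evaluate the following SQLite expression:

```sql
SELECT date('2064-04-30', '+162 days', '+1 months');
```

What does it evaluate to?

Applying '+162 days' to 2064-04-30: counting 162 days forward gives 2064-10-09.
Adding +1 month to 2064-10-09 gives 2064-11-09.

2064-11-09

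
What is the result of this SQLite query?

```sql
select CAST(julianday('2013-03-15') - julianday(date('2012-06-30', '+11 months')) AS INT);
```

Adding +11 months to 2012-06-30 gives 2013-05-30.
16 days remain in March 2013 after the 15th (31 − 15).
April 2013: 30 days.
Then 30 days into May 2013.
Total: 16 + 30 + 30 = 76.
The subtraction is earlier − later, so the result is −76 → -76.

-76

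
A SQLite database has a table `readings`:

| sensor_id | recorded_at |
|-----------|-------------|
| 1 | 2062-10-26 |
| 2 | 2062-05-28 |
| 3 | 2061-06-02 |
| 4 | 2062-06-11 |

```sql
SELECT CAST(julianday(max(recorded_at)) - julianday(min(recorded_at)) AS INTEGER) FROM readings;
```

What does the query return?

511

MIN = 2061-06-02, MAX = 2062-10-26.
28 days remain in June 2061 after the 2nd (30 − 2).
Full months from July 2061 through September 2062 contribute their day counts.
Then 26 days into October 2062.
Total: 28 + 31 + 31 + 30 + 31 + 30 + 31 + 31 + 28 + 31 + 30 + 31 + 30 + 31 + 31 + 30 + 26 = 511.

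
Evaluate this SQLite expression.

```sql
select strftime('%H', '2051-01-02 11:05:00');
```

11

`%H` extracts the 2-digit hour (00-23): 11.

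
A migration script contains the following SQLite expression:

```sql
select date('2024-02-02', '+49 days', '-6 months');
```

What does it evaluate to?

Applying '+49 days' to 2024-02-02: counting 49 days forward gives 2024-03-22.
Adding -6 months to 2024-03-22 gives 2023-09-22.

2023-09-22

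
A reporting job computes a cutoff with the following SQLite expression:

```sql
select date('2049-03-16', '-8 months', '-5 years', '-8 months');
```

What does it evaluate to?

2042-11-16

Adding -8 months to 2049-03-16 gives 2048-07-16.
Adding -5 years to 2048-07-16 gives 2043-07-16.
Adding -8 months to 2043-07-16 gives 2042-11-16.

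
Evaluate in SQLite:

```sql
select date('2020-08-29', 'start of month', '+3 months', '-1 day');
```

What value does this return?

`start of month` rewinds 2020-08-29 to 2020-08-01.
Adding +3 months to 2020-08-01 gives 2020-11-01.
Going back 1 day from 2020-11-01 reaches 2020-10-31 (last day of October, 31 days).

2020-10-31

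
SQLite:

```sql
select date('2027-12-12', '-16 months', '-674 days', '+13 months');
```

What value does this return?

Adding -16 months to 2027-12-12 gives 2026-08-12.
Applying '-674 days' to 2026-08-12: counting 674 days back gives 2024-10-07.
Adding +13 months to 2024-10-07 gives 2025-11-07.

2025-11-07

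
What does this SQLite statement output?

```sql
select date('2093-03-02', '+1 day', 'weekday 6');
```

Advancing 1 more day within March lands on 2093-03-03.
`weekday 6` advances to the next Saturday; 2093-03-03 is a Tuesday, so it moves forward to 2093-03-07.

2093-03-07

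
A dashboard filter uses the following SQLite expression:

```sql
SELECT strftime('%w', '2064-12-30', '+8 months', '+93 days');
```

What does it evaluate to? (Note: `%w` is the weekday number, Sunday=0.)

First apply '+8 months', '+93 days': 2064-12-30 → 2065-12-01.
2065-12-01 is a Tuesday; with Sunday=0 that is 2.

2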